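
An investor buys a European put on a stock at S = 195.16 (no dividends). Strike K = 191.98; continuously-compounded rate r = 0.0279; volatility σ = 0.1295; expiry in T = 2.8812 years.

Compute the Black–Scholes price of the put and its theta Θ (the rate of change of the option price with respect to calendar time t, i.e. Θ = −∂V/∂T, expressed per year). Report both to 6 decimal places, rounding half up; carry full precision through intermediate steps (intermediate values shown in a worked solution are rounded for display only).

price = 8.834952
Θ = -0.721404

σ√T = 0.1295·√2.8812 = 0.219815
d₁ = (ln(S/K) + (r+σ²/2)T) / (σ√T) = (ln(195.16/191.98) + (0.0279+0.1295²/2)·2.8812) / 0.219815 = (0.016429 + 0.104545) / 0.219815 = 0.550342
d₂ = d₁ − σ√T = 0.550342 − 0.219815 = 0.330528
e^{−rT} = e^{−0.0279·2.8812} = 0.922761
N(−d₁) = 0.291042,  N(−d₂) = 0.370501
Put price V = K·e^{−rT}·N(−d₂) − S·N(−d₁) = 65.634774 − 56.799822 = 8.834952
φ(d₁) = (1/√(2π))·e^{−d₁²/2} = 0.342879
Θ = −S·φ(d₁)·σ/(2√T) + r·K·e^{−rT}·N(−d₂) = −2.552614 + 1.831210 = -0.721404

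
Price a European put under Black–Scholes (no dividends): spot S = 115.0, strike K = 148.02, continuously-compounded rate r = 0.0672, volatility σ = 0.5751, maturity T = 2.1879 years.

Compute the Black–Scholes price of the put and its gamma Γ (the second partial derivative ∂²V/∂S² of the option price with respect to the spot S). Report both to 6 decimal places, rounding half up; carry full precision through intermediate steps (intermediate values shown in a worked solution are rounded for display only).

price = 46.665428
Γ = 0.003897

σ√T = 0.5751·√2.1879 = 0.850662
d₁ = (ln(S/K) + (r+σ²/2)T) / (σ√T) = (ln(115.0/148.02) + (0.0672+0.5751²/2)·2.1879) / 0.850662 = (-0.252415 + 0.508840) / 0.850662 = 0.301441
d₂ = d₁ − σ√T = 0.301441 − 0.850662 = -0.549221
e^{−rT} = e^{−0.0672·2.1879} = 0.863271
N(−d₁) = 0.381539,  N(−d₂) = 0.708573
Put price V = K·e^{−rT}·N(−d₂) − S·N(−d₁) = 90.542416 − 43.876988 = 46.665428
φ(d₁) = (1/√(2π))·e^{−d₁²/2} = 0.381223
Γ = φ(d₁) / (S·σ·√T) = 0.003897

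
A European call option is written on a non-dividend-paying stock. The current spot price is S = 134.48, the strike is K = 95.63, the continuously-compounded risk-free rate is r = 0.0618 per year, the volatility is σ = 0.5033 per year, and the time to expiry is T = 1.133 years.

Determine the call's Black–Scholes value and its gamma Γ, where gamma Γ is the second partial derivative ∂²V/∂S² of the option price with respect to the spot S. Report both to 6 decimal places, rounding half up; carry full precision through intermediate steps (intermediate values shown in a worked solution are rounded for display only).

σ√T = 0.5033·√1.133 = 0.535725
d₁ = (ln(S/K) + (r+σ²/2)T) / (σ√T) = (ln(134.48/95.63) + (0.0618+0.5033²/2)·1.133) / 0.535725 = (0.340929 + 0.213520) / 0.535725 = 1.034951
d₂ = d₁ − σ√T = 1.034951 − 0.535725 = 0.499226
e^{−rT} = e^{−0.0618·1.133} = 0.932376
N(d₁) = 0.849654,  N(d₂) = 0.691190
Call price V = S·N(d₁) − K·e^{−rT}·N(d₂) = 114.261474 − 61.628621 = 52.632854
φ(d₁) = (1/√(2π))·e^{−d₁²/2} = 0.233517
Γ = φ(d₁) / (S·σ·√T) = 0.003241

price = 52.632854
Γ = 0.003241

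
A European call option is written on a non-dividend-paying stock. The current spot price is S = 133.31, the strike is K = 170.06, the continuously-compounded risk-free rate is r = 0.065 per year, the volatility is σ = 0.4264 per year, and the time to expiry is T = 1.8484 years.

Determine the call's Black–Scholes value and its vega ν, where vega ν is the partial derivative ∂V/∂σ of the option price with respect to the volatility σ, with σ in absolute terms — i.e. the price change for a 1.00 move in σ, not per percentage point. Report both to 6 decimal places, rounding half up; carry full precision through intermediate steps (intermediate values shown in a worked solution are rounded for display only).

σ√T = 0.4264·√1.8484 = 0.579716
d₁ = (ln(S/K) + (r+σ²/2)T) / (σ√T) = (ln(133.31/170.06) + (0.065+0.4264²/2)·1.8484) / 0.579716 = (-0.243474 + 0.288181) / 0.579716 = 0.077119
d₂ = d₁ − σ√T = 0.077119 − 0.579716 = -0.502597
e^{−rT} = e^{−0.065·1.8484} = 0.886791
N(d₁) = 0.530736,  N(d₂) = 0.307624
Call price V = S·N(d₁) − K·e^{−rT}·N(d₂) = 70.752363 − 46.392044 = 24.360318
φ(d₁) = (1/√(2π))·e^{−d₁²/2} = 0.397758
ν = S·φ(d₁)·√T = 72.090713

price = 24.360318
ν = 72.090713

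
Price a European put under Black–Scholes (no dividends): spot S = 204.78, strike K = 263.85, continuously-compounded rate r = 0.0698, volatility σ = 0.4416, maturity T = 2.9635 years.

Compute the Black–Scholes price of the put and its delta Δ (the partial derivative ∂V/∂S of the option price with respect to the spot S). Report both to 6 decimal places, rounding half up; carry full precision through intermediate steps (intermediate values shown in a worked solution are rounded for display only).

price = 67.082395
Δ = -0.374934

σ√T = 0.4416·√2.9635 = 0.760206
d₁ = (ln(S/K) + (r+σ²/2)T) / (σ√T) = (ln(204.78/263.85) + (0.0698+0.4416²/2)·2.9635) / 0.760206 = (-0.253445 + 0.495809) / 0.760206 = 0.318814
d₂ = d₁ − σ√T = 0.318814 − 0.760206 = -0.441392
e^{−rT} = e^{−0.0698·2.9635} = 0.813140
N(−d₁) = 0.374934,  N(−d₂) = 0.670535
Put price V = K·e^{−rT}·N(−d₂) − S·N(−d₁) = 143.861312 − 76.778917 = 67.082395
Δ = −N(−d₁) = -0.374934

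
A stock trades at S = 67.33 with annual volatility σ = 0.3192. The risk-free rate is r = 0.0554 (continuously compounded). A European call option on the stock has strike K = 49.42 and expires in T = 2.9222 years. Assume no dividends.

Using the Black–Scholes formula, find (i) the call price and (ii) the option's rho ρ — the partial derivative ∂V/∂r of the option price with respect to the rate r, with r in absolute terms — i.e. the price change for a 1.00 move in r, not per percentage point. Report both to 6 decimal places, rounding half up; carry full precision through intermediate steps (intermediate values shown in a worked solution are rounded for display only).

σ√T = 0.3192·√2.9222 = 0.545655
d₁ = (ln(S/K) + (r+σ²/2)T) / (σ√T) = (ln(67.33/49.42) + (0.0554+0.3192²/2)·2.9222) / 0.545655 = (0.309251 + 0.310759) / 0.545655 = 1.136268
d₂ = d₁ − σ√T = 1.136268 − 0.545655 = 0.590614
e^{−rT} = e^{−0.0554·2.9222} = 0.850535
N(d₁) = 0.872078,  N(d₂) = 0.722610
Call price V = S·N(d₁) − K·e^{−rT}·N(d₂) = 58.717002 − 30.373794 = 28.343208
ρ = K·T·e^{−rT}·N(d₂) = 88.758300

price = 28.343208
ρ = 88.758300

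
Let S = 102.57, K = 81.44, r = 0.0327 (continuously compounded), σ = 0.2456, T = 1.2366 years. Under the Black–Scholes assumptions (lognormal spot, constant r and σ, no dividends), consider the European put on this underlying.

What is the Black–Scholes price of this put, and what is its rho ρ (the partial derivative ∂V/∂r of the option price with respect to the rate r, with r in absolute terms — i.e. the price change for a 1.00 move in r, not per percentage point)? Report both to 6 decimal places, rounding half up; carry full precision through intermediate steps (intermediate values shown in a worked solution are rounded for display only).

price = 2.054445
ρ = -18.953091

σ√T = 0.2456·√1.2366 = 0.273113
d₁ = (ln(S/K) + (r+σ²/2)T) / (σ√T) = (ln(102.57/81.44) + (0.0327+0.2456²/2)·1.2366) / 0.273113 = (0.230679 + 0.077732) / 0.273113 = 1.129242
d₂ = d₁ − σ√T = 1.129242 − 0.273113 = 0.856129
e^{−rT} = e^{−0.0327·1.2366} = 0.960370
N(−d₁) = 0.129398,  N(−d₂) = 0.195963
Put price V = K·e^{−rT}·N(−d₂) − S·N(−d₁) = 15.326776 − 13.272331 = 2.054445
ρ = −K·T·e^{−rT}·N(−d₂) = -18.953091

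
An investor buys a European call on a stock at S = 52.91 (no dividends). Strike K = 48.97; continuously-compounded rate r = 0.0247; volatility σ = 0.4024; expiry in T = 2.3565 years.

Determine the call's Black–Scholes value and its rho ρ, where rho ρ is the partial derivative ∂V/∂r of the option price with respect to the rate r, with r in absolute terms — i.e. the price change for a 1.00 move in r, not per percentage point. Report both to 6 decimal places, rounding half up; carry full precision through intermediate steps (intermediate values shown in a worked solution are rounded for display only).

price = 15.654099
ρ = 50.560311

σ√T = 0.4024·√2.3565 = 0.617720
d₁ = (ln(S/K) + (r+σ²/2)T) / (σ√T) = (ln(52.91/48.97) + (0.0247+0.4024²/2)·2.3565) / 0.617720 = (0.077384 + 0.248995) / 0.617720 = 0.528361
d₂ = d₁ − σ√T = 0.528361 − 0.617720 = -0.089359
e^{−rT} = e^{−0.0247·2.3565} = 0.943456
N(d₁) = 0.701376,  N(d₂) = 0.464398
Call price V = S·N(d₁) − K·e^{−rT}·N(d₂) = 37.109780 − 21.455681 = 15.654099
ρ = K·T·e^{−rT}·N(d₂) = 50.560311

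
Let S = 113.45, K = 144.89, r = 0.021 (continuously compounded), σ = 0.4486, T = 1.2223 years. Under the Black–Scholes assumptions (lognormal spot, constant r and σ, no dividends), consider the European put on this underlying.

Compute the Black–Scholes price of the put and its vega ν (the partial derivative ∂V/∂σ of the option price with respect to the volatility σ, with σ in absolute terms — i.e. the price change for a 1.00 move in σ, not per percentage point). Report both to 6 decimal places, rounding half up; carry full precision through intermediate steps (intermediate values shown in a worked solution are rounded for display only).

price = 41.153695
ν = 49.110600

σ√T = 0.4486·√1.2223 = 0.495962
d₁ = (ln(S/K) + (r+σ²/2)T) / (σ√T) = (ln(113.45/144.89) + (0.021+0.4486²/2)·1.2223) / 0.495962 = (-0.244613 + 0.148657) / 0.495962 = -0.193473
d₂ = d₁ − σ√T = -0.193473 − 0.495962 = -0.689435
e^{−rT} = e^{−0.021·1.2223} = 0.974658
N(−d₁) = 0.576706,  N(−d₂) = 0.754725
Put price V = K·e^{−rT}·N(−d₂) − S·N(−d₁) = 106.580968 − 65.427273 = 41.153695
φ(d₁) = (1/√(2π))·e^{−d₁²/2} = 0.391545
ν = S·φ(d₁)·√T = 49.110600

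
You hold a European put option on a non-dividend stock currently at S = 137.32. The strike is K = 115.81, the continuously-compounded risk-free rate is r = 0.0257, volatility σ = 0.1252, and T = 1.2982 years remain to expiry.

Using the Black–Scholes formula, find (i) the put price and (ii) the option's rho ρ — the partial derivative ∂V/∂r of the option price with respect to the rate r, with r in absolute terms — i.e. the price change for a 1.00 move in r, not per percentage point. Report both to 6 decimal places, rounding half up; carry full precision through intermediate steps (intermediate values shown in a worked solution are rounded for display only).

σ√T = 0.1252·√1.2982 = 0.142651
d₁ = (ln(S/K) + (r+σ²/2)T) / (σ√T) = (ln(137.32/115.81) + (0.0257+0.1252²/2)·1.2982) / 0.142651 = (0.170363 + 0.043538) / 0.142651 = 1.499473
d₂ = d₁ − σ√T = 1.499473 − 0.142651 = 1.356822
e^{−rT} = e^{−0.0257·1.2982} = 0.967187
N(−d₁) = 0.066875,  N(−d₂) = 0.087419
Put price V = K·e^{−rT}·N(−d₂) − S·N(−d₁) = 9.791784 − 9.183343 = 0.608440
ρ = −K·T·e^{−rT}·N(−d₂) = -12.711694

price = 0.608440
ρ = -12.711694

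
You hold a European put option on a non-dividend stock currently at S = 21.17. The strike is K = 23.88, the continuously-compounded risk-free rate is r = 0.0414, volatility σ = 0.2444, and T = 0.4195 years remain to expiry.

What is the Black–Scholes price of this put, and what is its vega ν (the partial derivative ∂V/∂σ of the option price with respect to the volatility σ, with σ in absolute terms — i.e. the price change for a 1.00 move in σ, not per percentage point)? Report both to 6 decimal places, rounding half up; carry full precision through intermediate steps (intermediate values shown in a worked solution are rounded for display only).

price = 2.844982
ν = 4.644356

σ√T = 0.2444·√0.4195 = 0.158295
d₁ = (ln(S/K) + (r+σ²/2)T) / (σ√T) = (ln(21.17/23.88) + (0.0414+0.2444²/2)·0.4195) / 0.158295 = (-0.120456 + 0.029896) / 0.158295 = -0.572098
d₂ = d₁ − σ√T = -0.572098 − 0.158295 = -0.730393
e^{−rT} = e^{−0.0414·0.4195} = 0.982783
N(−d₁) = 0.716372,  N(−d₂) = 0.767425
Put price V = K·e^{−rT}·N(−d₂) − S·N(−d₁) = 18.010582 − 15.165600 = 2.844982
φ(d₁) = (1/√(2π))·e^{−d₁²/2} = 0.338718
ν = S·φ(d₁)·√T = 4.644356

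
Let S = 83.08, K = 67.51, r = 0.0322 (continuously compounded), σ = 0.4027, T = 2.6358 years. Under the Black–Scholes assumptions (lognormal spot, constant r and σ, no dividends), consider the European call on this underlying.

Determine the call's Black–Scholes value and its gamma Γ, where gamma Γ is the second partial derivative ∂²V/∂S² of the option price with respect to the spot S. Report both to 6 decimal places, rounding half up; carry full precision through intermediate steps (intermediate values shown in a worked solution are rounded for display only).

price = 30.871496
Γ = 0.005443

σ√T = 0.4027·√2.6358 = 0.653789
d₁ = (ln(S/K) + (r+σ²/2)T) / (σ√T) = (ln(83.08/67.51) + (0.0322+0.4027²/2)·2.6358) / 0.653789 = (0.207528 + 0.298593) / 0.653789 = 0.774135
d₂ = d₁ − σ√T = 0.774135 − 0.653789 = 0.120346
e^{−rT} = e^{−0.0322·2.6358} = 0.918629
N(d₁) = 0.780575,  N(d₂) = 0.547895
Call price V = S·N(d₁) − K·e^{−rT}·N(d₂) = 64.850133 − 33.978637 = 30.871496
φ(d₁) = (1/√(2π))·e^{−d₁²/2} = 0.295649
Γ = φ(d₁) / (S·σ·√T) = 0.005443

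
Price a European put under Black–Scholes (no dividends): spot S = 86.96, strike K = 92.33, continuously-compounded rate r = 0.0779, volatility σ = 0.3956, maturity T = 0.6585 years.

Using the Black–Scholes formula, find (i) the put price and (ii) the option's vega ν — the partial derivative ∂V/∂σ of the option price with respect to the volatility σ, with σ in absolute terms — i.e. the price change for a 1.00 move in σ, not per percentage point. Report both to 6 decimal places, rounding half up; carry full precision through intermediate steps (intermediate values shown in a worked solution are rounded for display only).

σ√T = 0.3956·√0.6585 = 0.321022
d₁ = (ln(S/K) + (r+σ²/2)T) / (σ√T) = (ln(86.96/92.33) + (0.0779+0.3956²/2)·0.6585) / 0.321022 = (-0.059921 + 0.102825) / 0.321022 = 0.133647
d₂ = d₁ − σ√T = 0.133647 − 0.321022 = -0.187374
e^{−rT} = e^{−0.0779·0.6585} = 0.949996
N(−d₁) = 0.446841,  N(−d₂) = 0.574316
Put price V = K·e^{−rT}·N(−d₂) − S·N(−d₁) = 50.375103 − 38.857268 = 11.517836
φ(d₁) = (1/√(2π))·e^{−d₁²/2} = 0.395395
ν = S·φ(d₁)·√T = 27.901586

price = 11.517836
ν = 27.901586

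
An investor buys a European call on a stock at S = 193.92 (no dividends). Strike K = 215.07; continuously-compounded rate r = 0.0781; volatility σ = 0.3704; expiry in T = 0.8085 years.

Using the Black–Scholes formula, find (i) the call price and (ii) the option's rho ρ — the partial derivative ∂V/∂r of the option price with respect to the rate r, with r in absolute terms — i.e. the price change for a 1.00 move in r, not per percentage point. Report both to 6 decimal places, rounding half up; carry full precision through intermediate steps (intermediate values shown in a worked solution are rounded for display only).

price = 22.371076
ρ = 63.137657

σ√T = 0.3704·√0.8085 = 0.333051
d₁ = (ln(S/K) + (r+σ²/2)T) / (σ√T) = (ln(193.92/215.07) + (0.0781+0.3704²/2)·0.8085) / 0.333051 = (-0.103518 + 0.118605) / 0.333051 = 0.045301
d₂ = d₁ − σ√T = 0.045301 − 0.333051 = -0.287750
e^{−rT} = e^{−0.0781·0.8085} = 0.938808
N(d₁) = 0.518066,  N(d₂) = 0.386769
Call price V = S·N(d₁) − K·e^{−rT}·N(d₂) = 100.463416 − 78.092340 = 22.371076
ρ = K·T·e^{−rT}·N(d₂) = 63.137657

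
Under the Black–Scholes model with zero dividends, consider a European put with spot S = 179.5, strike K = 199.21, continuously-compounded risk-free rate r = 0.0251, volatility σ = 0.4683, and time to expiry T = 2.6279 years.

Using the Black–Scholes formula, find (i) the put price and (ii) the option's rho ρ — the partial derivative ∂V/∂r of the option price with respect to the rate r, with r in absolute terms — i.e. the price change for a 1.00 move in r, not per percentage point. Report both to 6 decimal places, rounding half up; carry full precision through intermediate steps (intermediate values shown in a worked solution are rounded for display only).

price = 57.681850
ρ = -326.582456

σ√T = 0.4683·√2.6279 = 0.759152
d₁ = (ln(S/K) + (r+σ²/2)T) / (σ√T) = (ln(179.5/199.21) + (0.0251+0.4683²/2)·2.6279) / 0.759152 = (-0.104184 + 0.354116) / 0.759152 = 0.329225
d₂ = d₁ − σ√T = 0.329225 − 0.759152 = -0.429927
e^{−rT} = e^{−0.0251·2.6279} = 0.936168
N(−d₁) = 0.370993,  N(−d₂) = 0.666376
Put price V = K·e^{−rT}·N(−d₂) − S·N(−d₁) = 124.275070 − 66.593220 = 57.681850
ρ = −K·T·e^{−rT}·N(−d₂) = -326.582456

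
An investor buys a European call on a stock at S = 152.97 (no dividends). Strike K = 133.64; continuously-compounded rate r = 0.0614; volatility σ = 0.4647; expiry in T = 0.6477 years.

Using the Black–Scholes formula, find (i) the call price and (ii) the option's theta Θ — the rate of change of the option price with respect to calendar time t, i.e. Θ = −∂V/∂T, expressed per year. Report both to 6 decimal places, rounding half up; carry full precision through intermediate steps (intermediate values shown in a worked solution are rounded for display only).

σ√T = 0.4647·√0.6477 = 0.373990
d₁ = (ln(S/K) + (r+σ²/2)T) / (σ√T) = (ln(152.97/133.64) + (0.0614+0.4647²/2)·0.6477) / 0.373990 = (0.135092 + 0.109703) / 0.373990 = 0.654550
d₂ = d₁ − σ√T = 0.654550 − 0.373990 = 0.280561
e^{−rT} = e^{−0.0614·0.6477} = 0.961012
N(d₁) = 0.743621,  N(d₂) = 0.610476
Call price V = S·N(d₁) − K·e^{−rT}·N(d₂) = 113.751765 − 78.403230 = 35.348535
φ(d₁) = (1/√(2π))·e^{−d₁²/2} = 0.322015
Θ = −S·φ(d₁)·σ/(2√T) − r·K·e^{−rT}·N(d₂) = −14.221267 − 4.813958 = -19.035225

price = 35.348535
Θ = -19.035225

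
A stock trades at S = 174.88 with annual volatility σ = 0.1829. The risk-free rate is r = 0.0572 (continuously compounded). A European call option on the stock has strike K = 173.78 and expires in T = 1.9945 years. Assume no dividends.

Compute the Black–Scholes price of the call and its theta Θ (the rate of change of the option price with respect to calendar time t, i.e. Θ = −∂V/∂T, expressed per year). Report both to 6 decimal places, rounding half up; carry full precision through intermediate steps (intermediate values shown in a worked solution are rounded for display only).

σ√T = 0.1829·√1.9945 = 0.258304
d₁ = (ln(S/K) + (r+σ²/2)T) / (σ√T) = (ln(174.88/173.78) + (0.0572+0.1829²/2)·1.9945) / 0.258304 = (0.006310 + 0.147446) / 0.258304 = 0.595252
d₂ = d₁ − σ√T = 0.595252 − 0.258304 = 0.336948
e^{−rT} = e^{−0.0572·1.9945} = 0.892182
N(d₁) = 0.724162,  N(d₂) = 0.631922
Call price V = S·N(d₁) − K·e^{−rT}·N(d₂) = 126.641508 − 97.975281 = 28.666227
φ(d₁) = (1/√(2π))·e^{−d₁²/2} = 0.334172
Θ = −S·φ(d₁)·σ/(2√T) − r·K·e^{−rT}·N(d₂) = −3.784220 − 5.604186 = -9.388406

price = 28.666227
Θ = -9.388406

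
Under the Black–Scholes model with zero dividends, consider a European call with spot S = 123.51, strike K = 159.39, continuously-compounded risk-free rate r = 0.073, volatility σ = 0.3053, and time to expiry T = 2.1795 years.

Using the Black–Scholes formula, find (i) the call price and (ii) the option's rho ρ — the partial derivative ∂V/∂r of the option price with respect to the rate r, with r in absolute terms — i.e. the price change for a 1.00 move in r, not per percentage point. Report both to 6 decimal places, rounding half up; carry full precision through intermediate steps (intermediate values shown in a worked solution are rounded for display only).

σ√T = 0.3053·√2.1795 = 0.450718
d₁ = (ln(S/K) + (r+σ²/2)T) / (σ√T) = (ln(123.51/159.39) + (0.073+0.3053²/2)·2.1795) / 0.450718 = (-0.255032 + 0.260677) / 0.450718 = 0.012525
d₂ = d₁ − σ√T = 0.012525 − 0.450718 = -0.438194
e^{−rT} = e^{−0.073·2.1795} = 0.852908
N(d₁) = 0.504997,  N(d₂) = 0.330623
Call price V = S·N(d₁) − K·e^{−rT}·N(d₂) = 62.372118 − 44.946544 = 17.425574
ρ = K·T·e^{−rT}·N(d₂) = 97.960992

price = 17.425574
ρ = 97.960992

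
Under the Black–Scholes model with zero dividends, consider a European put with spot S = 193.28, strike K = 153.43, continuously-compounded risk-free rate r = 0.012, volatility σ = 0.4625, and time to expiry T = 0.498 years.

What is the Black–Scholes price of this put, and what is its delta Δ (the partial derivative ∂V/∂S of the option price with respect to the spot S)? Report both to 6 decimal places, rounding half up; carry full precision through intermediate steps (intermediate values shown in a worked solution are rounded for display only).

σ√T = 0.4625·√0.498 = 0.326382
d₁ = (ln(S/K) + (r+σ²/2)T) / (σ√T) = (ln(193.28/153.43) + (0.012+0.4625²/2)·0.498) / 0.326382 = (0.230895 + 0.059239) / 0.326382 = 0.888940
d₂ = d₁ − σ√T = 0.888940 − 0.326382 = 0.562558
e^{−rT} = e^{−0.012·0.498} = 0.994042
N(−d₁) = 0.187018,  N(−d₂) = 0.286868
Put price V = K·e^{−rT}·N(−d₂) − S·N(−d₁) = 43.751917 − 36.146777 = 7.605139
Δ = −N(−d₁) = -0.187018

price = 7.605139
Δ = -0.187018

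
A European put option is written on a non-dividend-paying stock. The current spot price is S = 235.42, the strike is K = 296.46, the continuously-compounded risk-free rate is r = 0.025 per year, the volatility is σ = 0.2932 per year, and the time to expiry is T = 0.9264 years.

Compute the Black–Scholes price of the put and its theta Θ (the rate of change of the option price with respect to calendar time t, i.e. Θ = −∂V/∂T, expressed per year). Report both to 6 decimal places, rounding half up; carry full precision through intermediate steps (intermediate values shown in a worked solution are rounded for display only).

price = 64.118116
Θ = -6.131054

σ√T = 0.2932·√0.9264 = 0.282204
d₁ = (ln(S/K) + (r+σ²/2)T) / (σ√T) = (ln(235.42/296.46) + (0.025+0.2932²/2)·0.9264) / 0.282204 = (-0.230541 + 0.062980) / 0.282204 = -0.593760
d₂ = d₁ − σ√T = -0.593760 − 0.282204 = -0.875964
e^{−rT} = e^{−0.025·0.9264} = 0.977106
N(−d₁) = 0.723664,  N(−d₂) = 0.809475
Put price V = K·e^{−rT}·N(−d₂) − S·N(−d₁) = 234.483050 − 170.364934 = 64.118116
φ(d₁) = (1/√(2π))·e^{−d₁²/2} = 0.334468
Θ = −S·φ(d₁)·σ/(2√T) + r·K·e^{−rT}·N(−d₂) = −11.993130 + 5.862076 = -6.131054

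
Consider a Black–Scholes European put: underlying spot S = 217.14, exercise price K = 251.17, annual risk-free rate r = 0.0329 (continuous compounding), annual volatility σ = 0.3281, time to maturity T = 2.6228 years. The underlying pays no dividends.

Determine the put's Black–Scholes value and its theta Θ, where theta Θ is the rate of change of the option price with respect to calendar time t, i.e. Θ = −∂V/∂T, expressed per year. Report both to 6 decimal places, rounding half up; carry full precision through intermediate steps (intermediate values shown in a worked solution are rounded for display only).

price = 53.800947
Θ = -3.766782

σ√T = 0.3281·√2.6228 = 0.531360
d₁ = (ln(S/K) + (r+σ²/2)T) / (σ√T) = (ln(217.14/251.17) + (0.0329+0.3281²/2)·2.6228) / 0.531360 = (-0.145588 + 0.227462) / 0.531360 = 0.154084
d₂ = d₁ − σ√T = 0.154084 − 0.531360 = -0.377276
e^{−rT} = e^{−0.0329·2.6228} = 0.917328
N(−d₁) = 0.438772,  N(−d₂) = 0.647016
Put price V = K·e^{−rT}·N(−d₂) − S·N(−d₁) = 149.075836 − 95.274889 = 53.800947
φ(d₁) = (1/√(2π))·e^{−d₁²/2} = 0.394234
Θ = −S·φ(d₁)·σ/(2√T) + r·K·e^{−rT}·N(−d₂) = −8.671377 + 4.904595 = -3.766782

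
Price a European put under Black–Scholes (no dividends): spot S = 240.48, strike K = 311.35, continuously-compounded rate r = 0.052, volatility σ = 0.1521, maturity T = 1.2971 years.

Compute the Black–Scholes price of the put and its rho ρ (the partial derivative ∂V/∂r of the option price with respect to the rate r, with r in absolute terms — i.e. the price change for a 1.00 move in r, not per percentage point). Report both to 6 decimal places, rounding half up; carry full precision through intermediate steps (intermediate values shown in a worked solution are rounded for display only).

price = 53.689183
ρ = -333.202654

σ√T = 0.1521·√1.2971 = 0.173227
d₁ = (ln(S/K) + (r+σ²/2)T) / (σ√T) = (ln(240.48/311.35) + (0.052+0.1521²/2)·1.2971) / 0.173227 = (-0.258281 + 0.082453) / 0.173227 = -1.015013
d₂ = d₁ − σ√T = -1.015013 − 0.173227 = -1.188240
e^{−rT} = e^{−0.052·1.2971} = 0.934775
N(−d₁) = 0.844950,  N(−d₂) = 0.882631
Put price V = K·e^{−rT}·N(−d₂) − S·N(−d₁) = 256.882780 − 203.193598 = 53.689183
ρ = −K·T·e^{−rT}·N(−d₂) = -333.202654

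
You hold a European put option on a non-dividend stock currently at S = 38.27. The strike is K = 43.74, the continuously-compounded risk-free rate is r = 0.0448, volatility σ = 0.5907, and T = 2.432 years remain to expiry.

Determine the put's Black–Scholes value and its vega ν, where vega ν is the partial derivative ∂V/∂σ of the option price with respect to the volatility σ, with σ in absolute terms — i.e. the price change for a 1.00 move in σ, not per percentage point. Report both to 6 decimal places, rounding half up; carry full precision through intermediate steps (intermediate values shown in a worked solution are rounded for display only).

σ√T = 0.5907·√2.432 = 0.921189
d₁ = (ln(S/K) + (r+σ²/2)T) / (σ√T) = (ln(38.27/43.74) + (0.0448+0.5907²/2)·2.432) / 0.921189 = (-0.133597 + 0.533248) / 0.921189 = 0.433843
d₂ = d₁ − σ√T = 0.433843 − 0.921189 = -0.487346
e^{−rT} = e^{−0.0448·2.432} = 0.896772
N(−d₁) = 0.332201,  N(−d₂) = 0.686993
Put price V = K·e^{−rT}·N(−d₂) − S·N(−d₁) = 26.947185 − 12.713340 = 14.233845
φ(d₁) = (1/√(2π))·e^{−d₁²/2} = 0.363110
ν = S·φ(d₁)·√T = 21.670997

price = 14.233845
ν = 21.670997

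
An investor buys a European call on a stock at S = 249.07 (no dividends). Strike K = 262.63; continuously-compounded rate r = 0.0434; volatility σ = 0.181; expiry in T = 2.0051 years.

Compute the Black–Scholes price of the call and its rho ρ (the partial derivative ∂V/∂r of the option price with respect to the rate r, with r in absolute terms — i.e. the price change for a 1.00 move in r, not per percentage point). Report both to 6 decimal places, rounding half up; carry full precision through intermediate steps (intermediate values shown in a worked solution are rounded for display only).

σ√T = 0.181·√2.0051 = 0.256299
d₁ = (ln(S/K) + (r+σ²/2)T) / (σ√T) = (ln(249.07/262.63) + (0.0434+0.181²/2)·2.0051) / 0.256299 = (-0.053012 + 0.119866) / 0.256299 = 0.260843
d₂ = d₁ − σ√T = 0.260843 − 0.256299 = 0.004544
e^{−rT} = e^{−0.0434·2.0051} = 0.916658
N(d₁) = 0.602893,  N(d₂) = 0.501813
Call price V = S·N(d₁) − K·e^{−rT}·N(d₂) = 150.162579 − 120.807283 = 29.355296
ρ = K·T·e^{−rT}·N(d₂) = 242.230684

price = 29.355296
ρ = 242.230684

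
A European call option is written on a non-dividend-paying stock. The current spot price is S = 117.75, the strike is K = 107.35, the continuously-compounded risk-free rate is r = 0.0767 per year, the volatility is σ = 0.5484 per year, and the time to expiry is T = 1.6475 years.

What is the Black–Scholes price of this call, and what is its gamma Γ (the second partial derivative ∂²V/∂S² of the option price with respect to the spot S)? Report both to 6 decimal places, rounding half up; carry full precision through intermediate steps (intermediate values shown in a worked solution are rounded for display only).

σ√T = 0.5484·√1.6475 = 0.703899
d₁ = (ln(S/K) + (r+σ²/2)T) / (σ√T) = (ln(117.75/107.35) + (0.0767+0.5484²/2)·1.6475) / 0.703899 = (0.092469 + 0.374100) / 0.703899 = 0.662836
d₂ = d₁ − σ√T = 0.662836 − 0.703899 = -0.041063
e^{−rT} = e^{−0.0767·1.6475} = 0.881295
N(d₁) = 0.746282,  N(d₂) = 0.483623
Call price V = S·N(d₁) − K·e^{−rT}·N(d₂) = 87.874716 − 45.754095 = 42.120621
φ(d₁) = (1/√(2π))·e^{−d₁²/2} = 0.320263
Γ = φ(d₁) / (S·σ·√T) = 0.003864

price = 42.120621
Γ = 0.003864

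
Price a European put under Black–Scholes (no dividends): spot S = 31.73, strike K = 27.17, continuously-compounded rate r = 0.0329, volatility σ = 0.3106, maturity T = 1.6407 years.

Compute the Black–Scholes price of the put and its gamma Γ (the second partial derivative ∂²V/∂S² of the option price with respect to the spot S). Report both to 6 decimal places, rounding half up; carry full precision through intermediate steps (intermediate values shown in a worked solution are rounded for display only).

price = 2.138369
Γ = 0.024306

σ√T = 0.3106·√1.6407 = 0.397847
d₁ = (ln(S/K) + (r+σ²/2)T) / (σ√T) = (ln(31.73/27.17) + (0.0329+0.3106²/2)·1.6407) / 0.397847 = (0.155149 + 0.133120) / 0.397847 = 0.724573
d₂ = d₁ − σ√T = 0.724573 − 0.397847 = 0.326726
e^{−rT} = e^{−0.0329·1.6407} = 0.947452
N(−d₁) = 0.234357,  N(−d₂) = 0.371937
Put price V = K·e^{−rT}·N(−d₂) − S·N(−d₁) = 9.574513 − 7.436144 = 2.138369
φ(d₁) = (1/√(2π))·e^{−d₁²/2} = 0.306836
Γ = φ(d₁) / (S·σ·√T) = 0.024306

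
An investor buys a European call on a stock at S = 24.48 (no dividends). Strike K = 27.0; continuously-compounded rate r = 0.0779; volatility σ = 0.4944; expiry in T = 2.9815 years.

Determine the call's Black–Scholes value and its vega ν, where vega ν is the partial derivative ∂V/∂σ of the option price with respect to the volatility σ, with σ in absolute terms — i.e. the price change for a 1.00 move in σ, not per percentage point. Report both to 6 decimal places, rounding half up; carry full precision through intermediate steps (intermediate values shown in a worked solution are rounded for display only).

price = 9.208330
ν = 14.218229

σ√T = 0.4944·√2.9815 = 0.853681
d₁ = (ln(S/K) + (r+σ²/2)T) / (σ√T) = (ln(24.48/27.0) + (0.0779+0.4944²/2)·2.9815) / 0.853681 = (-0.097980 + 0.596645) / 0.853681 = 0.584134
d₂ = d₁ − σ√T = 0.584134 − 0.853681 = -0.269547
e^{−rT} = e^{−0.0779·2.9815} = 0.792741
N(d₁) = 0.720435,  N(d₂) = 0.393754
Call price V = S·N(d₁) − K·e^{−rT}·N(d₂) = 17.636248 − 8.427918 = 9.208330
φ(d₁) = (1/√(2π))·e^{−d₁²/2} = 0.336370
ν = S·φ(d₁)·√T = 14.218229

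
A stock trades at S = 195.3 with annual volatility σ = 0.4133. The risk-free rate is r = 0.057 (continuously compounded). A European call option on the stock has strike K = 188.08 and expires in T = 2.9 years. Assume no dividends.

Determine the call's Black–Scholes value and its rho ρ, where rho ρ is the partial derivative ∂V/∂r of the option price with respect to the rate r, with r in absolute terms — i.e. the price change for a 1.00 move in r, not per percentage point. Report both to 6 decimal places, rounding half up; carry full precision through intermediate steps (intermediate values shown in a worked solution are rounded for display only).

σ√T = 0.4133·√2.9 = 0.703825
d₁ = (ln(S/K) + (r+σ²/2)T) / (σ√T) = (ln(195.3/188.08) + (0.057+0.4133²/2)·2.9) / 0.703825 = (0.037669 + 0.412984) / 0.703825 = 0.640293
d₂ = d₁ − σ√T = 0.640293 − 0.703825 = -0.063532
e^{−rT} = e^{−0.057·2.9} = 0.847639
N(d₁) = 0.739009,  N(d₂) = 0.474672
Call price V = S·N(d₁) − K·e^{−rT}·N(d₂) = 144.328445 − 75.674055 = 68.654390
ρ = K·T·e^{−rT}·N(d₂) = 219.454760

price = 68.654390
ρ = 219.454760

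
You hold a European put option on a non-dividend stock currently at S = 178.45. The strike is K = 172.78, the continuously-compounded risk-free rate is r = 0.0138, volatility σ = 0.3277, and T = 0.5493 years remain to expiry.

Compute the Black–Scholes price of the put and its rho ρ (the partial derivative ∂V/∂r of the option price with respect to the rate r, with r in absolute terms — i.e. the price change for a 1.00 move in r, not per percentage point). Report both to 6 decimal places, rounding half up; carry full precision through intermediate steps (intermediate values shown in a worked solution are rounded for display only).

price = 13.649839
ρ = -45.490844

σ√T = 0.3277·√0.5493 = 0.242874
d₁ = (ln(S/K) + (r+σ²/2)T) / (σ√T) = (ln(178.45/172.78) + (0.0138+0.3277²/2)·0.5493) / 0.242874 = (0.032289 + 0.037074) / 0.242874 = 0.285595
d₂ = d₁ − σ√T = 0.285595 − 0.242874 = 0.042721
e^{−rT} = e^{−0.0138·0.5493} = 0.992448
N(−d₁) = 0.387594,  N(−d₂) = 0.482962
Put price V = K·e^{−rT}·N(−d₂) − S·N(−d₁) = 82.816028 − 69.166189 = 13.649839
ρ = −K·T·e^{−rT}·N(−d₂) = -45.490844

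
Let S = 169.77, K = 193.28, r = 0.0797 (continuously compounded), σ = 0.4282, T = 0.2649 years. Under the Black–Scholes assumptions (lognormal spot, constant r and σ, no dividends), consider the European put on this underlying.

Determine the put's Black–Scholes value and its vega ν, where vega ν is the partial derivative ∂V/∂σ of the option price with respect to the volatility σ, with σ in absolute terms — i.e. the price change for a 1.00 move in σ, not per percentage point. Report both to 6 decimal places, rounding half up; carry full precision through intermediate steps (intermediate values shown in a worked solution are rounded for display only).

price = 27.350801
ν = 32.399828

σ√T = 0.4282·√0.2649 = 0.220388
d₁ = (ln(S/K) + (r+σ²/2)T) / (σ√T) = (ln(169.77/193.28) + (0.0797+0.4282²/2)·0.2649) / 0.220388 = (-0.129695 + 0.045398) / 0.220388 = -0.382496
d₂ = d₁ − σ√T = -0.382496 − 0.220388 = -0.602884
e^{−rT} = e^{−0.0797·0.2649} = 0.979109
N(−d₁) = 0.648953,  N(−d₂) = 0.726707
Put price V = K·e^{−rT}·N(−d₂) − S·N(−d₁) = 137.523576 − 110.172775 = 27.350801
φ(d₁) = (1/√(2π))·e^{−d₁²/2} = 0.370801
ν = S·φ(d₁)·√T = 32.399828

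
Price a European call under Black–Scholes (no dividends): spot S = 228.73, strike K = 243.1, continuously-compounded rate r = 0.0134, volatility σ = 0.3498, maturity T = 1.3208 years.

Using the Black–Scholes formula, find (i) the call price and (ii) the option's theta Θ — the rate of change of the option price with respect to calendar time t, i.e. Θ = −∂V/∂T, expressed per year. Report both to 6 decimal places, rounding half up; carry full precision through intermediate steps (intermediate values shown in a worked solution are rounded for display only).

σ√T = 0.3498·√1.3208 = 0.402011
d₁ = (ln(S/K) + (r+σ²/2)T) / (σ√T) = (ln(228.73/243.1) + (0.0134+0.3498²/2)·1.3208) / 0.402011 = (-0.060931 + 0.098505) / 0.402011 = 0.093467
d₂ = d₁ − σ√T = 0.093467 − 0.402011 = -0.308545
e^{−rT} = e^{−0.0134·1.3208} = 0.982457
N(d₁) = 0.537234,  N(d₂) = 0.378834
Call price V = S·N(d₁) − K·e^{−rT}·N(d₂) = 122.881441 − 90.478920 = 32.402522
φ(d₁) = (1/√(2π))·e^{−d₁²/2} = 0.397203
Θ = −S·φ(d₁)·σ/(2√T) − r·K·e^{−rT}·N(d₂) = −13.826348 − 1.212418 = -15.038765

price = 32.402522
Θ = -15.038765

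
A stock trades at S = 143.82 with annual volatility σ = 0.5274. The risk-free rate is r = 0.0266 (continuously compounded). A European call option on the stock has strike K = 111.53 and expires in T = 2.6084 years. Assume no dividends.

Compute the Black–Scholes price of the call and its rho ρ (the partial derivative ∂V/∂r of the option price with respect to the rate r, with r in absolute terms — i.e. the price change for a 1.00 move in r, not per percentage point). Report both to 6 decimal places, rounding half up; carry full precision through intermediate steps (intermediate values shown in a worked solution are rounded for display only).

σ√T = 0.5274·√2.6084 = 0.851780
d₁ = (ln(S/K) + (r+σ²/2)T) / (σ√T) = (ln(143.82/111.53) + (0.0266+0.5274²/2)·2.6084) / 0.851780 = (0.254269 + 0.432148) / 0.851780 = 0.805862
d₂ = d₁ − σ√T = 0.805862 − 0.851780 = -0.045918
e^{−rT} = e^{−0.0266·2.6084} = 0.932969
N(d₁) = 0.789839,  N(d₂) = 0.481688
Call price V = S·N(d₁) − K·e^{−rT}·N(d₂) = 113.594604 − 50.121558 = 63.473045
ρ = K·T·e^{−rT}·N(d₂) = 130.737073

price = 63.473045
ρ = 130.737073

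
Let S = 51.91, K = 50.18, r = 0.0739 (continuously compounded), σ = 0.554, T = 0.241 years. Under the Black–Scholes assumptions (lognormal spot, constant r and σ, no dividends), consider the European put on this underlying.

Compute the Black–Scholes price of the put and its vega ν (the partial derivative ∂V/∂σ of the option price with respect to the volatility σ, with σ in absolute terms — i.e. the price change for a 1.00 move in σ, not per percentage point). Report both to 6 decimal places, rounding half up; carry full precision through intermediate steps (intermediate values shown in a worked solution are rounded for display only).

σ√T = 0.554·√0.241 = 0.271968
d₁ = (ln(S/K) + (r+σ²/2)T) / (σ√T) = (ln(51.91/50.18) + (0.0739+0.554²/2)·0.241) / 0.271968 = (0.033895 + 0.054793) / 0.271968 = 0.326098
d₂ = d₁ − σ√T = 0.326098 − 0.271968 = 0.054129
e^{−rT} = e^{−0.0739·0.241} = 0.982348
N(−d₁) = 0.372175,  N(−d₂) = 0.478416
Put price V = K·e^{−rT}·N(−d₂) − S·N(−d₁) = 23.583144 − 19.319619 = 4.263525
φ(d₁) = (1/√(2π))·e^{−d₁²/2} = 0.378285
ν = S·φ(d₁)·√T = 9.640027

price = 4.263525
ν = 9.640027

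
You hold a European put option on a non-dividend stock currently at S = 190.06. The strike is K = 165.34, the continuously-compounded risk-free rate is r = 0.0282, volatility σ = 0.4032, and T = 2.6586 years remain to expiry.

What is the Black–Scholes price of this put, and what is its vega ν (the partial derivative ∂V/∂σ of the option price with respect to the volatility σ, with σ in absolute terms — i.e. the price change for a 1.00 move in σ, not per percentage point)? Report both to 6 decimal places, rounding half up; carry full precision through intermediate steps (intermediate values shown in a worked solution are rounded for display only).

σ√T = 0.4032·√2.6586 = 0.657426
d₁ = (ln(S/K) + (r+σ²/2)T) / (σ√T) = (ln(190.06/165.34) + (0.0282+0.4032²/2)·2.6586) / 0.657426 = (0.139336 + 0.291077) / 0.657426 = 0.654694
d₂ = d₁ − σ√T = 0.654694 − 0.657426 = -0.002732
e^{−rT} = e^{−0.0282·2.6586} = 0.927769
N(−d₁) = 0.256332,  N(−d₂) = 0.501090
Put price V = K·e^{−rT}·N(−d₂) − S·N(−d₁) = 76.865866 − 48.718536 = 28.147330
φ(d₁) = (1/√(2π))·e^{−d₁²/2} = 0.321985
ν = S·φ(d₁)·√T = 99.782120

price = 28.147330
ν = 99.782120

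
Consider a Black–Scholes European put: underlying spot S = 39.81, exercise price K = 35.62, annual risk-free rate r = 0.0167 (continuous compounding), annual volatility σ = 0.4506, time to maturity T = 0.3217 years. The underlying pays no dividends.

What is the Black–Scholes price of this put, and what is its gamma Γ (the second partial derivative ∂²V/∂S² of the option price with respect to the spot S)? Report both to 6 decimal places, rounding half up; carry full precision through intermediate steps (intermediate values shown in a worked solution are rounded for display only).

σ√T = 0.4506·√0.3217 = 0.255574
d₁ = (ln(S/K) + (r+σ²/2)T) / (σ√T) = (ln(39.81/35.62) + (0.0167+0.4506²/2)·0.3217) / 0.255574 = (0.111211 + 0.038031) / 0.255574 = 0.583949
d₂ = d₁ − σ√T = 0.583949 − 0.255574 = 0.328375
e^{−rT} = e^{−0.0167·0.3217} = 0.994642
N(−d₁) = 0.279627,  N(−d₂) = 0.371314
Put price V = K·e^{−rT}·N(−d₂) − S·N(−d₁) = 13.155337 − 11.131958 = 2.023378
φ(d₁) = (1/√(2π))·e^{−d₁²/2} = 0.336406
Γ = φ(d₁) / (S·σ·√T) = 0.033064

price = 2.023378
Γ = 0.033064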